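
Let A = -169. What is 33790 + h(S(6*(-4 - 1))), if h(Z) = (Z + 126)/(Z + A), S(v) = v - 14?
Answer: 7197188/213 ≈ 33790.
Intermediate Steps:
S(v) = -14 + v
h(Z) = (126 + Z)/(-169 + Z) (h(Z) = (Z + 126)/(Z - 169) = (126 + Z)/(-169 + Z))
33790 + h(S(6*(-4 - 1))) = 33790 + (126 + (-14 + 6*(-4 - 1)))/(-169 + (-14 + 6*(-4 - 1))) = 33790 + (126 + (-14 + 6*(-5)))/(-169 + (-14 + 6*(-5))) = 33790 + (126 + (-14 - 30))/(-169 + (-14 - 30)) = 33790 + (126 - 44)/(-169 - 44) = 33790 + 82/(-213) = 33790 - 1/213*82 = 33790 - 82/213 = 7197188/213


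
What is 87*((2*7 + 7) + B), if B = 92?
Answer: 9831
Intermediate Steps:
87*((2*7 + 7) + B) = 87*((2*7 + 7) + 92) = 87*((14 + 7) + 92) = 87*(21 + 92) = 87*113 = 9831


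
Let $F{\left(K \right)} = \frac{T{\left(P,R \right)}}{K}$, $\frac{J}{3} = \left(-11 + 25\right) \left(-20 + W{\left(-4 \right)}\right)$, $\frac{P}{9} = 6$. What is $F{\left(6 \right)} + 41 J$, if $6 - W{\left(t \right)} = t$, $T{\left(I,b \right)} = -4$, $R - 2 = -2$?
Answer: $- \frac{51662}{3} \approx -17221.0$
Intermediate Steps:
$R = 0$ ($R = 2 - 2 = 0$)
$P = 54$ ($P = 9 \cdot 6 = 54$)
$W{\left(t \right)} = 6 - t$
$J = -420$ ($J = 3 \left(-11 + 25\right) \left(-20 + \left(6 - -4\right)\right) = 3 \cdot 14 \left(-20 + \left(6 + 4\right)\right) = 3 \cdot 14 \left(-20 + 10\right) = 3 \cdot 14 \left(-10\right) = 3 \left(-140\right) = -420$)
$F{\left(K \right)} = - \frac{4}{K}$
$F{\left(6 \right)} + 41 J = - \frac{4}{6} + 41 \left(-420\right) = \left(-4\right) \frac{1}{6} - 17220 = - \frac{2}{3} - 17220 = - \frac{51662}{3}$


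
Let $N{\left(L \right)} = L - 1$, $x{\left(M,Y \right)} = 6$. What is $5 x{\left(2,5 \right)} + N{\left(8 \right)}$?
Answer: $37$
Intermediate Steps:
$N{\left(L \right)} = -1 + L$ ($N{\left(L \right)} = L - 1 = -1 + L$)
$5 x{\left(2,5 \right)} + N{\left(8 \right)} = 5 \cdot 6 + \left(-1 + 8\right) = 30 + 7 = 37$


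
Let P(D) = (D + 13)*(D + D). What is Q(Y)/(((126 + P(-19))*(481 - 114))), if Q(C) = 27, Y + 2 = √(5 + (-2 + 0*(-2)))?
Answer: 9/43306 ≈ 0.00020782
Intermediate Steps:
P(D) = 2*D*(13 + D) (P(D) = (13 + D)*(2*D) = 2*D*(13 + D))
Y = -2 + √3 (Y = -2 + √(5 + (-2 + 0*(-2))) = -2 + √(5 + (-2 + 0)) = -2 + √(5 - 2) = -2 + √3 ≈ -0.26795)
Q(Y)/(((126 + P(-19))*(481 - 114))) = 27/(((126 + 2*(-19)*(13 - 19))*(481 - 114))) = 27/(((126 + 2*(-19)*(-6))*367)) = 27/(((126 + 228)*367)) = 27/((354*367)) = 27/129918 = 27*(1/129918) = 9/43306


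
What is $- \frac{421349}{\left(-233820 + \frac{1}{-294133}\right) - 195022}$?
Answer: $\frac{123932645417}{126136583987} \approx 0.98253$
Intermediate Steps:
$- \frac{421349}{\left(-233820 + \frac{1}{-294133}\right) - 195022} = - \frac{421349}{\left(-233820 - \frac{1}{294133}\right) - 195022} = - \frac{421349}{- \frac{68774178061}{294133} - 195022} = - \frac{421349}{- \frac{126136583987}{294133}} = \left(-421349\right) \left(- \frac{294133}{126136583987}\right) = \frac{123932645417}{126136583987}$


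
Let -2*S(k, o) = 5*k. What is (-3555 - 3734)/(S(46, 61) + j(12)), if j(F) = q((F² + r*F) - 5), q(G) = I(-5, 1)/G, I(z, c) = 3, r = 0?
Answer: 1013171/15982 ≈ 63.395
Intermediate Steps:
S(k, o) = -5*k/2
q(G) = 3/G
j(F) = 3/(-5 + F²) (j(F) = 3/((F² + 0*F) - 5) = 3/((F² + 0) - 5) = 3/(F² - 5) = 3/(-5 + F²))
(-3555 - 3734)/(S(46, 61) + j(12)) = (-3555 - 3734)/(-5/2*46 + 3/(-5 + 12²)) = -7289/(-115 + 3/(-5 + 144)) = -7289/(-115 + 3/139) = -7289/(-15982/139) = -7289*(-139/15982) = 1013171/15982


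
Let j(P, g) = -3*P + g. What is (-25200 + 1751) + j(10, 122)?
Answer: -23357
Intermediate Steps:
j(P, g) = g - 3*P
(-25200 + 1751) + j(10, 122) = (-25200 + 1751) + (122 - 3*10) = -23449 + (122 - 30) = -23449 + 92 = -23357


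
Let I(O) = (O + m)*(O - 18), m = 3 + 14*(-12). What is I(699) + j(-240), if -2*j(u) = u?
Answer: 363774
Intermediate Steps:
m = -165 (m = 3 - 168 = -165)
I(O) = (-165 + O)*(-18 + O) (I(O) = (O - 165)*(O - 18) = (-165 + O)*(-18 + O))
j(u) = -u/2
I(699) + j(-240) = (2970 + 699² - 183*699) - ½*(-240) = (2970 + 488601 - 127917) + 120 = 363654 + 120 = 363774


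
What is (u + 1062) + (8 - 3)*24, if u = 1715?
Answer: 2897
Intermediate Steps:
(u + 1062) + (8 - 3)*24 = (1715 + 1062) + (8 - 3)*24 = 2777 + 5*24 = 2777 + 120 = 2897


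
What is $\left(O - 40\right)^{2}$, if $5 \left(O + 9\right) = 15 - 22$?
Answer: $\frac{63504}{25} \approx 2540.2$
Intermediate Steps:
$O = - \frac{52}{5}$ ($O = -9 + \frac{15 - 22}{5} = -9 + \frac{1}{5} \left(-7\right) = -9 - \frac{7}{5} = - \frac{52}{5} \approx -10.4$)
$\left(O - 40\right)^{2} = \left(- \frac{52}{5} - 40\right)^{2} = \left(- \frac{252}{5}\right)^{2} = \frac{63504}{25}$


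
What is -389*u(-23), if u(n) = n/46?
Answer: 389/2 ≈ 194.50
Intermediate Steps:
u(n) = n/46 (u(n) = n*(1/46) = n/46)
-389*u(-23) = -389*(-23)/46 = -389*(-½) = 389/2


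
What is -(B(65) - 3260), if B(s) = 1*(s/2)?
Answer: 6455/2 ≈ 3227.5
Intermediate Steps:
B(s) = s/2 (B(s) = 1*(s*(½)) = 1*(s/2) = s/2)
-(B(65) - 3260) = -((½)*65 - 3260) = -(65/2 - 3260) = -1*(-6455/2) = 6455/2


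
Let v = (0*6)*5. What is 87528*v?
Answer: 0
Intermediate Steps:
v = 0 (v = 0*5 = 0)
87528*v = 87528*0 = 0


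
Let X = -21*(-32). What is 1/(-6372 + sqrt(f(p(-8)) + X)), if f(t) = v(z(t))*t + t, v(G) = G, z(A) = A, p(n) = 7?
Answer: -1593/10150414 - sqrt(182)/20300828 ≈ -0.00015760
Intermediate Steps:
X = 672
f(t) = t + t**2 (f(t) = t*t + t = t**2 + t = t + t**2)
1/(-6372 + sqrt(f(p(-8)) + X)) = 1/(-6372 + sqrt(7*(1 + 7) + 672)) = 1/(-6372 + sqrt(7*8 + 672)) = 1/(-6372 + sqrt(56 + 672)) = 1/(-6372 + sqrt(728)) = 1/(-6372 + 2*sqrt(182))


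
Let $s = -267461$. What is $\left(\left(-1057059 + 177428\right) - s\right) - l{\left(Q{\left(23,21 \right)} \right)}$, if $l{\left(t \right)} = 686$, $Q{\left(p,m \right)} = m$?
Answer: $-612856$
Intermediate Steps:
$\left(\left(-1057059 + 177428\right) - s\right) - l{\left(Q{\left(23,21 \right)} \right)} = \left(\left(-1057059 + 177428\right) - -267461\right) - 686 = \left(-879631 + 267461\right) - 686 = -612170 - 686 = -612856$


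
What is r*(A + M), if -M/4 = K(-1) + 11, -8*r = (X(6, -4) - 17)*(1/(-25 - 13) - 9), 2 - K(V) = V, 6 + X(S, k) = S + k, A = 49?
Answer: 50421/304 ≈ 165.86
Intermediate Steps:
X(S, k) = -6 + S + k (X(S, k) = -6 + (S + k) = -6 + S + k)
K(V) = 2 - V
r = -7203/304 (r = -((-6 + 6 - 4) - 17)*(1/(-25 - 13) - 9)/8 = -(-4 - 17)*(1/(-38) - 9)/8 = -(-21)*(-1/38 - 9)/8 = -(-21)*(-343)/(8*38) = -1/8*7203/38 = -7203/304 ≈ -23.694)
M = -56 (M = -4*((2 - 1*(-1)) + 11) = -4*((2 + 1) + 11) = -4*(3 + 11) = -4*14 = -56)
r*(A + M) = -7203*(49 - 56)/304 = -7203/304*(-7) = 50421/304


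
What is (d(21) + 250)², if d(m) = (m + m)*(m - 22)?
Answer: 43264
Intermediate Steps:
d(m) = 2*m*(-22 + m) (d(m) = (2*m)*(-22 + m) = 2*m*(-22 + m))
(d(21) + 250)² = (2*21*(-22 + 21) + 250)² = (2*21*(-1) + 250)² = (-42 + 250)² = 208² = 43264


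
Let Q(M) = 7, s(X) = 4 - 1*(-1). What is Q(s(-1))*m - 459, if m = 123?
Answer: 402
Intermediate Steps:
s(X) = 5 (s(X) = 4 + 1 = 5)
Q(s(-1))*m - 459 = 7*123 - 459 = 861 - 459 = 402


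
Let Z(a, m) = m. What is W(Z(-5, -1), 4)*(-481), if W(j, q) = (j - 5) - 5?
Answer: 5291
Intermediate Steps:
W(j, q) = -10 + j (W(j, q) = (-5 + j) - 5 = -10 + j)
W(Z(-5, -1), 4)*(-481) = (-10 - 1)*(-481) = -11*(-481) = 5291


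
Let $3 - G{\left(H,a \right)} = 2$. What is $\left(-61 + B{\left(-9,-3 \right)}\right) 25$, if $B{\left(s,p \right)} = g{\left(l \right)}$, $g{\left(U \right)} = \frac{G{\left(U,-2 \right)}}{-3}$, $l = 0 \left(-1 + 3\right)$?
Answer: $- \frac{4600}{3} \approx -1533.3$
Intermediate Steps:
$G{\left(H,a \right)} = 1$ ($G{\left(H,a \right)} = 3 - 2 = 1$)
$l = 0$ ($l = 0 \cdot 2 = 0$)
$g{\left(U \right)} = - \frac{1}{3}$ ($g{\left(U \right)} = 1 \frac{1}{-3} = 1 \left(- \frac{1}{3}\right) = - \frac{1}{3}$)
$B{\left(s,p \right)} = - \frac{1}{3}$
$\left(-61 + B{\left(-9,-3 \right)}\right) 25 = \left(-61 - \frac{1}{3}\right) 25 = \left(- \frac{184}{3}\right) 25 = - \frac{4600}{3}$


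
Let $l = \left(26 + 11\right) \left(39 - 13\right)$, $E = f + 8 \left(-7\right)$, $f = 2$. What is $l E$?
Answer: $-51948$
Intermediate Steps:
$E = -54$ ($E = 2 + 8 \left(-7\right) = 2 - 56 = -54$)
$l = 962$ ($l = 37 \cdot 26 = 962$)
$l E = 962 \left(-54\right) = -51948$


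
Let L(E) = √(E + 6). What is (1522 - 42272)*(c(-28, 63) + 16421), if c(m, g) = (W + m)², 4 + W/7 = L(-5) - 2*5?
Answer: -1246216500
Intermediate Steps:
L(E) = √(6 + E)
W = -91 (W = -28 + 7*(√(6 - 5) - 2*5) = -28 + 7*(√1 - 10) = -28 + 7*(1 - 10) = -28 + 7*(-9) = -28 - 63 = -91)
c(m, g) = (-91 + m)²
(1522 - 42272)*(c(-28, 63) + 16421) = (1522 - 42272)*((-91 - 28)² + 16421) = -40750*((-119)² + 16421) = -40750*(14161 + 16421) = -40750*30582 = -1246216500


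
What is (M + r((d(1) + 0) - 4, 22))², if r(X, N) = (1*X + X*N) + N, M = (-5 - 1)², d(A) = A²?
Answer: 121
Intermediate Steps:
M = 36 (M = (-6)² = 36)
r(X, N) = N + X + N*X (r(X, N) = (X + N*X) + N = N + X + N*X)
(M + r((d(1) + 0) - 4, 22))² = (36 + (22 + ((1² + 0) - 4) + 22*((1² + 0) - 4)))² = (36 + (22 + ((1 + 0) - 4) + 22*((1 + 0) - 4)))² = (36 + (22 + (1 - 4) + 22*(1 - 4)))² = (36 + (22 - 3 + 22*(-3)))² = (36 + (22 - 3 - 66))² = (36 - 47)² = (-11)² = 121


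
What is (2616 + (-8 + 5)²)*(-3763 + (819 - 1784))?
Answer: -12411000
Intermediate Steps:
(2616 + (-8 + 5)²)*(-3763 + (819 - 1784)) = (2616 + (-3)²)*(-3763 - 965) = (2616 + 9)*(-4728) = 2625*(-4728) = -12411000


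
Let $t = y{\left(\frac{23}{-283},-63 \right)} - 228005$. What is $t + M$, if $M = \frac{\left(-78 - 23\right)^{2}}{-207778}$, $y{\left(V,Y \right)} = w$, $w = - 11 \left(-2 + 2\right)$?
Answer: $- \frac{47374433091}{207778} \approx -2.2801 \cdot 10^{5}$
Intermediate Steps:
$w = 0$ ($w = \left(-11\right) 0 = 0$)
$y{\left(V,Y \right)} = 0$
$t = -228005$ ($t = 0 - 228005 = -228005$)
$M = - \frac{10201}{207778}$ ($M = \left(-101\right)^{2} \left(- \frac{1}{207778}\right) = 10201 \left(- \frac{1}{207778}\right) = - \frac{10201}{207778} \approx -0.049096$)
$t + M = -228005 - \frac{10201}{207778} = - \frac{47374433091}{207778}$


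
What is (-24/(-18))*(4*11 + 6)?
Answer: 200/3 ≈ 66.667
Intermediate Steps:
(-24/(-18))*(4*11 + 6) = (-24*(-1/18))*(44 + 6) = (4/3)*50 = 200/3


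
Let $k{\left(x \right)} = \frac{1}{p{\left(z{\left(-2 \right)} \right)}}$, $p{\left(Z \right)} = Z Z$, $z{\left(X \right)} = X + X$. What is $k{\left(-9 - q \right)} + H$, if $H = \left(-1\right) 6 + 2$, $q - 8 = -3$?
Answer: $- \frac{63}{16} \approx -3.9375$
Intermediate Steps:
$q = 5$ ($q = 8 - 3 = 5$)
$z{\left(X \right)} = 2 X$
$H = -4$ ($H = -6 + 2 = -4$)
$p{\left(Z \right)} = Z^{2}$
$k{\left(x \right)} = \frac{1}{16}$ ($k{\left(x \right)} = \frac{1}{\left(2 \left(-2\right)\right)^{2}} = \frac{1}{\left(-4\right)^{2}} = \frac{1}{16}$)
$k{\left(-9 - q \right)} + H = \frac{1}{16} - 4 = - \frac{63}{16}$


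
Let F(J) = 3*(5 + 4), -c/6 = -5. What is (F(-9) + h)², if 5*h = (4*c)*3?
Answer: 9801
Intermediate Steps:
c = 30 (c = -6*(-5) = 30)
F(J) = 27 (F(J) = 3*9 = 27)
h = 72 (h = ((4*30)*3)/5 = (120*3)/5 = (⅕)*360 = 72)
(F(-9) + h)² = (27 + 72)² = 99² = 9801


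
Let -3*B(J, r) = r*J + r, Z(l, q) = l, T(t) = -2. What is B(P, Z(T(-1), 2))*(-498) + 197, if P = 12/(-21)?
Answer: 383/7 ≈ 54.714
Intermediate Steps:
P = -4/7 (P = 12*(-1/21) = -4/7 ≈ -0.57143)
B(J, r) = -r/3 - J*r/3 (B(J, r) = -(r*J + r)/3 = -(J*r + r)/3 = -(r + J*r)/3 = -r/3 - J*r/3)
B(P, Z(T(-1), 2))*(-498) + 197 = -⅓*(-2)*(1 - 4/7)*(-498) + 197 = -⅓*(-2)*3/7*(-498) + 197 = (2/7)*(-498) + 197 = -996/7 + 197 = 383/7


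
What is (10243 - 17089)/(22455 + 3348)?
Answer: -2282/8601 ≈ -0.26532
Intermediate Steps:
(10243 - 17089)/(22455 + 3348) = -6846/25803 = -6846*1/25803 = -2282/8601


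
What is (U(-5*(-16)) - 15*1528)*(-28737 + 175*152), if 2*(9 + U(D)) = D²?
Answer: 42160873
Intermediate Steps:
U(D) = -9 + D²/2
(U(-5*(-16)) - 15*1528)*(-28737 + 175*152) = ((-9 + (-5*(-16))²/2) - 15*1528)*(-28737 + 175*152) = ((-9 + (½)*80²) - 22920)*(-28737 + 26600) = ((-9 + (½)*6400) - 22920)*(-2137) = ((-9 + 3200) - 22920)*(-2137) = (3191 - 22920)*(-2137) = -19729*(-2137) = 42160873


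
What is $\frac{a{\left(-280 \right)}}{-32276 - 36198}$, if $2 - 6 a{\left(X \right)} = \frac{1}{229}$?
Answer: $- \frac{457}{94083276} \approx -4.8574 \cdot 10^{-6}$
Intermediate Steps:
$a{\left(X \right)} = \frac{457}{1374}$ ($a{\left(X \right)} = \frac{1}{3} - \frac{1}{6 \cdot 229} = \frac{1}{3} - \frac{1}{1374} = \frac{457}{1374}$)
$\frac{a{\left(-280 \right)}}{-32276 - 36198} = \frac{457}{1374 \left(-32276 - 36198\right)} = \frac{457}{1374 \left(-68474\right)} = \frac{457}{1374} \left(- \frac{1}{68474}\right) = - \frac{457}{94083276}$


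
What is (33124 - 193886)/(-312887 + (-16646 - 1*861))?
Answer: 80381/165197 ≈ 0.48658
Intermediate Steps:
(33124 - 193886)/(-312887 + (-16646 - 1*861)) = -160762/(-312887 + (-16646 - 861)) = -160762/(-312887 - 17507) = -160762/(-330394) = -160762*(-1/330394) = 80381/165197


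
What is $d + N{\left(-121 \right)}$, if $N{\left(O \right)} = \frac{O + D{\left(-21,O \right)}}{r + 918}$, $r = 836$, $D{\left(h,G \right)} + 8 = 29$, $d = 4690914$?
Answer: $\frac{4113931528}{877} \approx 4.6909 \cdot 10^{6}$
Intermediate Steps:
$D{\left(h,G \right)} = 21$ ($D{\left(h,G \right)} = -8 + 29 = 21$)
$N{\left(O \right)} = \frac{21}{1754} + \frac{O}{1754}$ ($N{\left(O \right)} = \frac{O + 21}{836 + 918} = \frac{21 + O}{1754} = \left(21 + O\right) \frac{1}{1754} = \frac{21}{1754} + \frac{O}{1754}$)
$d + N{\left(-121 \right)} = 4690914 + \left(\frac{21}{1754} + \frac{1}{1754} \left(-121\right)\right) = 4690914 + \left(\frac{21}{1754} - \frac{121}{1754}\right) = 4690914 - \frac{50}{877} = \frac{4113931528}{877}$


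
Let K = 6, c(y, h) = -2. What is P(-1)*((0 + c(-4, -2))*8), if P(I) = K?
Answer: -96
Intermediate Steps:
P(I) = 6
P(-1)*((0 + c(-4, -2))*8) = 6*((0 - 2)*8) = 6*(-2*8) = 6*(-16) = -96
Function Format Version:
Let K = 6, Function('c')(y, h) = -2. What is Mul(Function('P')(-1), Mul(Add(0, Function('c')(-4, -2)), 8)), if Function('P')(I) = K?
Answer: -96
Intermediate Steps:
Function('P')(I) = 6
Mul(Function('P')(-1), Mul(Add(0, Function('c')(-4, -2)), 8)) = Mul(6, Mul(Add(0, -2), 8)) = Mul(6, Mul(-2, 8)) = Mul(6, -16) = -96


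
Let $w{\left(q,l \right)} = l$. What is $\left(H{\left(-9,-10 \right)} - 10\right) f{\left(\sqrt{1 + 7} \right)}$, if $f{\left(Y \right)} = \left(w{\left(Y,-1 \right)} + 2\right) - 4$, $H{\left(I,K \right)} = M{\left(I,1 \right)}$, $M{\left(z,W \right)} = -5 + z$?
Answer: $72$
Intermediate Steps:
$H{\left(I,K \right)} = -5 + I$
$f{\left(Y \right)} = -3$ ($f{\left(Y \right)} = \left(-1 + 2\right) - 4 = 1 - 4 = -3$)
$\left(H{\left(-9,-10 \right)} - 10\right) f{\left(\sqrt{1 + 7} \right)} = \left(\left(-5 - 9\right) - 10\right) \left(-3\right) = \left(-14 - 10\right) \left(-3\right) = \left(-24\right) \left(-3\right) = 72$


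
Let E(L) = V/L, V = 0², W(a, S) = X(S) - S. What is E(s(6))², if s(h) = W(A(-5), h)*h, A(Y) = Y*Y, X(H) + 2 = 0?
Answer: 0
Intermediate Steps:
X(H) = -2 (X(H) = -2 + 0 = -2)
A(Y) = Y²
W(a, S) = -2 - S
s(h) = h*(-2 - h) (s(h) = (-2 - h)*h = h*(-2 - h))
V = 0
E(L) = 0 (E(L) = 0/L = 0)
E(s(6))² = 0² = 0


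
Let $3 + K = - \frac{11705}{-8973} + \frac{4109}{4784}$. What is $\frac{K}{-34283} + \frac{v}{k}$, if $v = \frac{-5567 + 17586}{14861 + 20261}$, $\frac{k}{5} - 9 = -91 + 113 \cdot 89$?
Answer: $\frac{112882773472801}{3610535279029614000} \approx 3.1265 \cdot 10^{-5}$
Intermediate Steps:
$K = - \frac{35913719}{42926832}$ ($K = -3 + \left(- \frac{11705}{-8973} + \frac{4109}{4784}\right) = -3 + \left(\left(-11705\right) \left(- \frac{1}{8973}\right) + 4109 \cdot \frac{1}{4784}\right) = -3 + \left(\frac{11705}{8973} + \frac{4109}{4784}\right) = -3 + \frac{92866777}{42926832} = - \frac{35913719}{42926832} \approx -0.83663$)
$k = 49875$ ($k = 45 + 5 \left(-91 + 113 \cdot 89\right) = 45 + 5 \left(-91 + 10057\right) = 45 + 5 \cdot 9966 = 45 + 49830 = 49875$)
$v = \frac{707}{2066}$ ($v = \frac{12019}{35122} = 12019 \cdot \frac{1}{35122} = \frac{707}{2066} \approx 0.34221$)
$\frac{K}{-34283} + \frac{v}{k} = - \frac{35913719}{42926832 \left(-34283\right)} + \frac{707}{2066 \cdot 49875} = \left(- \frac{35913719}{42926832}\right) \left(- \frac{1}{34283}\right) + \frac{707}{2066} \cdot \frac{1}{49875} = \frac{35913719}{1471660581456} + \frac{101}{14720250} = \frac{112882773472801}{3610535279029614000}$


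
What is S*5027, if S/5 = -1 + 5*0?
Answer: -25135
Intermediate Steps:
S = -5 (S = 5*(-1 + 5*0) = 5*(-1 + 0) = 5*(-1) = -5)
S*5027 = -5*5027 = -25135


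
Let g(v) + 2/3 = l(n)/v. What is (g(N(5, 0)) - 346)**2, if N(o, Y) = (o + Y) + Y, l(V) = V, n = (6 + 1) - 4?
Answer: 26946481/225 ≈ 1.1976e+5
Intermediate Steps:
n = 3 (n = 7 - 4 = 3)
N(o, Y) = o + 2*Y (N(o, Y) = (Y + o) + Y = o + 2*Y)
g(v) = -2/3 + 3/v
(g(N(5, 0)) - 346)**2 = ((-2/3 + 3/(5 + 2*0)) - 346)**2 = ((-2/3 + 3/(5 + 0)) - 346)**2 = ((-2/3 + 3/5) - 346)**2 = (-1/15 - 346)**2 = (-5191/15)**2 = 26946481/225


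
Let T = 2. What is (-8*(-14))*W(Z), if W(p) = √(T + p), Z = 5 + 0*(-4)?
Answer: 112*√7 ≈ 296.32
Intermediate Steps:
Z = 5 (Z = 5 + 0 = 5)
W(p) = √(2 + p)
(-8*(-14))*W(Z) = (-8*(-14))*√(2 + 5) = 112*√7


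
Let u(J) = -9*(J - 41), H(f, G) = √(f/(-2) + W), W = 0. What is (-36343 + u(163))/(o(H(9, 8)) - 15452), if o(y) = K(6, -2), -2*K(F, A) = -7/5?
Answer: 374410/154513 ≈ 2.4232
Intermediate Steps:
H(f, G) = √2*√(-f)/2 (H(f, G) = √(f/(-2) + 0) = √(f*(-½) + 0) = √(-f/2 + 0) = √(-f/2) = √2*√(-f)/2)
K(F, A) = 7/10 (K(F, A) = -(-7)/(2*5) = -½*(-7/5) = 7/10)
u(J) = 369 - 9*J (u(J) = -9*(-41 + J) = 369 - 9*J)
o(y) = 7/10
(-36343 + u(163))/(o(H(9, 8)) - 15452) = (-36343 + (369 - 9*163))/(7/10 - 15452) = (-36343 + (369 - 1467))/(-154513/10) = (-36343 - 1098)*(-10/154513) = -37441*(-10/154513) = 374410/154513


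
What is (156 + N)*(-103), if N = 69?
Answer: -23175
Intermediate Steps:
(156 + N)*(-103) = (156 + 69)*(-103) = 225*(-103) = -23175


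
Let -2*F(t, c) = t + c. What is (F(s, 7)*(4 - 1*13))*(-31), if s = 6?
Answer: -3627/2 ≈ -1813.5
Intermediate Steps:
F(t, c) = -c/2 - t/2 (F(t, c) = -(t + c)/2 = -(c + t)/2 = -c/2 - t/2)
(F(s, 7)*(4 - 1*13))*(-31) = ((-½*7 - ½*6)*(4 - 1*13))*(-31) = ((-7/2 - 3)*(4 - 13))*(-31) = -13/2*(-9)*(-31) = (117/2)*(-31) = -3627/2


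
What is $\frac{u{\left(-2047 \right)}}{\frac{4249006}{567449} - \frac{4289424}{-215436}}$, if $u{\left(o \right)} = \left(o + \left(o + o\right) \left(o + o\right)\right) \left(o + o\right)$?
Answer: $- \frac{349481621138407364451}{139559092333} \approx -2.5042 \cdot 10^{9}$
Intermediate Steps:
$u{\left(o \right)} = 2 o \left(o + 4 o^{2}\right)$ ($u{\left(o \right)} = \left(o + 2 o 2 o\right) 2 o = \left(o + 4 o^{2}\right) 2 o = 2 o \left(o + 4 o^{2}\right)$)
$\frac{u{\left(-2047 \right)}}{\frac{4249006}{567449} - \frac{4289424}{-215436}} = \frac{\left(-2047\right)^{2} \left(2 + 8 \left(-2047\right)\right)}{\frac{4249006}{567449} - \frac{4289424}{-215436}} = \frac{4190209 \left(2 - 16376\right)}{4249006 \cdot \frac{1}{567449} - - \frac{357452}{17953}} = \frac{4190209 \left(-16374\right)}{\frac{4249006}{567449} + \frac{357452}{17953}} = - \frac{68610482166}{\frac{279118184666}{10187411897}} = \left(-68610482166\right) \frac{10187411897}{279118184666} = - \frac{349481621138407364451}{139559092333}$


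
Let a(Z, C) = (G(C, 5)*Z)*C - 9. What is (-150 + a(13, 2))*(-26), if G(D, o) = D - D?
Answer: 4134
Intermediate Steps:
G(D, o) = 0
a(Z, C) = -9 (a(Z, C) = (0*Z)*C - 9 = 0*C - 9 = 0 - 9 = -9)
(-150 + a(13, 2))*(-26) = (-150 - 9)*(-26) = -159*(-26) = 4134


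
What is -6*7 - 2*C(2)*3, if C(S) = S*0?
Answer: -42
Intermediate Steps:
C(S) = 0
-6*7 - 2*C(2)*3 = -6*7 - 2*0*3 = -42 + 0*3 = -42 + 0 = -42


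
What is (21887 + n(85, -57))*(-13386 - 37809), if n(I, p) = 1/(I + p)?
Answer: -31374190215/28 ≈ -1.1205e+9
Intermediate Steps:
(21887 + n(85, -57))*(-13386 - 37809) = (21887 + 1/(85 - 57))*(-13386 - 37809) = (21887 + 1/28)*(-51195) = (612837/28)*(-51195) = -31374190215/28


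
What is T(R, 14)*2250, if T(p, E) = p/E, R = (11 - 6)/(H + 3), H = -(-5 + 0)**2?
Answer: -5625/154 ≈ -36.526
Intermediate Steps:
H = -25 (H = -1*(-5)**2 = -1*25 = -25)
R = -5/22 (R = (11 - 6)/(-25 + 3) = 5/(-22) = 5*(-1/22) = -5/22 ≈ -0.22727)
T(R, 14)*2250 = -5/22/14*2250 = -5/22*1/14*2250 = -5/308*2250 = -5625/154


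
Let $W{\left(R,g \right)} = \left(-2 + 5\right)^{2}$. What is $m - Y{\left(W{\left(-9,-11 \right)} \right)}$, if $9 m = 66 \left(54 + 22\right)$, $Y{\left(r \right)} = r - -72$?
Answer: $\frac{1429}{3} \approx 476.33$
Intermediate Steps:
$W{\left(R,g \right)} = 9$ ($W{\left(R,g \right)} = 3^{2} = 9$)
$Y{\left(r \right)} = 72 + r$ ($Y{\left(r \right)} = r + 72 = 72 + r$)
$m = \frac{1672}{3}$ ($m = \frac{66 \left(54 + 22\right)}{9} = \frac{66 \cdot 76}{9} = \frac{1}{9} \cdot 5016 = \frac{1672}{3} \approx 557.33$)
$m - Y{\left(W{\left(-9,-11 \right)} \right)} = \frac{1672}{3} - \left(72 + 9\right) = \frac{1672}{3} - 81 = \frac{1429}{3}$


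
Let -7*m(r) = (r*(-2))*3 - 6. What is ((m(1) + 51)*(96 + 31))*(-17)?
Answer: -796671/7 ≈ -1.1381e+5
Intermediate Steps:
m(r) = 6/7 + 6*r/7 (m(r) = -((r*(-2))*3 - 6)/7 = -(-2*r*3 - 6)/7 = -(-6*r - 6)/7 = -(-6 - 6*r)/7 = 6/7 + 6*r/7)
((m(1) + 51)*(96 + 31))*(-17) = (((6/7 + (6/7)*1) + 51)*(96 + 31))*(-17) = (((6/7 + 6/7) + 51)*127)*(-17) = ((12/7 + 51)*127)*(-17) = ((369/7)*127)*(-17) = (46863/7)*(-17) = -796671/7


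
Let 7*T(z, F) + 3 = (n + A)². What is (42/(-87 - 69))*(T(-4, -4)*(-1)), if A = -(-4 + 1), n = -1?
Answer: 1/26 ≈ 0.038462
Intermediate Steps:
A = 3 (A = -1*(-3) = 3)
T(z, F) = ⅐ (T(z, F) = -3/7 + (-1 + 3)²/7 = -3/7 + (⅐)*2² = -3/7 + (⅐)*4 = -3/7 + 4/7 = ⅐)
(42/(-87 - 69))*(T(-4, -4)*(-1)) = (42/(-87 - 69))*((⅐)*(-1)) = (42/(-156))*(-⅐) = -1/156*42*(-⅐) = -7/26*(-⅐) = 1/26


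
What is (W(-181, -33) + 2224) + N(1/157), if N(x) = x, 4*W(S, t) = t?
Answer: 1391495/628 ≈ 2215.8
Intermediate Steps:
W(S, t) = t/4
(W(-181, -33) + 2224) + N(1/157) = ((¼)*(-33) + 2224) + 1/157 = (-33/4 + 2224) + 1/157 = 8863/4 + 1/157 = 1391495/628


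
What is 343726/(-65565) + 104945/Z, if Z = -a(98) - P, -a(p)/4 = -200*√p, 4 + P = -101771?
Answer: -4541635229467/1080031854285 + 4701536*√2/82363445 ≈ -4.1244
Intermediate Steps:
P = -101775 (P = -4 - 101771 = -101775)
a(p) = 800*√p (a(p) = -(-800)*√p = 800*√p)
Z = 101775 - 5600*√2 (Z = -800*√98 - 1*(-101775) = -800*7*√2 + 101775 = -5600*√2 + 101775 = 101775 - 5600*√2 ≈ 93855.)
343726/(-65565) + 104945/Z = 343726/(-65565) + 104945/(101775 - 5600*√2) = 343726*(-1/65565) + 104945/(101775 - 5600*√2) = -343726/65565 + 104945/(101775 - 5600*√2)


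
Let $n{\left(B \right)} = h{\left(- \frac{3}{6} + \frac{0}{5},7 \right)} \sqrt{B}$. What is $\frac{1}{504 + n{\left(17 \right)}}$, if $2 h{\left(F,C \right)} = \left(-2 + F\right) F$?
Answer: $\frac{32256}{16256599} - \frac{40 \sqrt{17}}{16256599} \approx 0.001974$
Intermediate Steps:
$h{\left(F,C \right)} = \frac{F \left(-2 + F\right)}{2}$ ($h{\left(F,C \right)} = \frac{\left(-2 + F\right) F}{2} = \frac{F \left(-2 + F\right)}{2}$)
$n{\left(B \right)} = \frac{5 \sqrt{B}}{8}$ ($n{\left(B \right)} = \frac{\left(- \frac{3}{6} + \frac{0}{5}\right) \left(-2 + \left(- \frac{3}{6} + \frac{0}{5}\right)\right)}{2} \sqrt{B} = \frac{\left(\left(-3\right) \frac{1}{6} + 0 \cdot \frac{1}{5}\right) \left(-2 + \left(\left(-3\right) \frac{1}{6} + 0 \cdot \frac{1}{5}\right)\right)}{2} \sqrt{B} = \frac{\left(- \frac{1}{2} + 0\right) \left(-2 + \left(- \frac{1}{2} + 0\right)\right)}{2} \sqrt{B} = \frac{1}{2} \left(- \frac{1}{2}\right) \left(-2 - \frac{1}{2}\right) \sqrt{B} = \frac{1}{2} \left(- \frac{1}{2}\right) \left(- \frac{5}{2}\right) \sqrt{B} = \frac{5 \sqrt{B}}{8}$)
$\frac{1}{504 + n{\left(17 \right)}} = \frac{1}{504 + \frac{5 \sqrt{17}}{8}}$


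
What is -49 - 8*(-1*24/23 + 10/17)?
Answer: -17735/391 ≈ -45.358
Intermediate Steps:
-49 - 8*(-1*24/23 + 10/17) = -49 - 8*(-24*1/23 + 10*(1/17)) = -49 - 8*(-24/23 + 10/17) = -49 - 8*(-178/391) = -49 + 1424/391 = -17735/391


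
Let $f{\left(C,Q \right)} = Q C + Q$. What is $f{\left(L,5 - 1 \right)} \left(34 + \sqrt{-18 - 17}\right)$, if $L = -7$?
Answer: $-816 - 24 i \sqrt{35} \approx -816.0 - 141.99 i$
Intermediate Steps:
$f{\left(C,Q \right)} = Q + C Q$ ($f{\left(C,Q \right)} = C Q + Q = Q + C Q$)
$f{\left(L,5 - 1 \right)} \left(34 + \sqrt{-18 - 17}\right) = \left(5 - 1\right) \left(1 - 7\right) \left(34 + \sqrt{-18 - 17}\right) = 4 \left(-6\right) \left(34 + \sqrt{-35}\right) = - 24 \left(34 + i \sqrt{35}\right) = -816 - 24 i \sqrt{35}$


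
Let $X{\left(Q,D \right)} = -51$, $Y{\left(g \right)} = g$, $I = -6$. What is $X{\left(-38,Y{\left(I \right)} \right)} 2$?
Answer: $-102$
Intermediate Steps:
$X{\left(-38,Y{\left(I \right)} \right)} 2 = \left(-51\right) 2 = -102$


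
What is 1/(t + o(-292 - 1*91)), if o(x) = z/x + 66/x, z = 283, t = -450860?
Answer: -383/172679729 ≈ -2.2180e-6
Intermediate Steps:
o(x) = 349/x (o(x) = 283/x + 66/x = 349/x)
1/(t + o(-292 - 1*91)) = 1/(-450860 + 349/(-292 - 1*91)) = 1/(-450860 + 349/(-292 - 91)) = 1/(-450860 + 349/(-383)) = 1/(-450860 + 349*(-1/383)) = 1/(-450860 - 349/383) = 1/(-172679729/383) = -383/172679729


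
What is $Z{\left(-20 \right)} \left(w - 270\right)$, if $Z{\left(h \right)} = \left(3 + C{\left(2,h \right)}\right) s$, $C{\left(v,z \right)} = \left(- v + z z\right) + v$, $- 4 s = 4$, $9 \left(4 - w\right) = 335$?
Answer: $\frac{1099787}{9} \approx 1.222 \cdot 10^{5}$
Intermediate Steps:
$w = - \frac{299}{9}$ ($w = 4 - \frac{335}{9} = - \frac{299}{9} \approx -33.222$)
$s = -1$ ($s = \left(- \frac{1}{4}\right) 4 = -1$)
$C{\left(v,z \right)} = z^{2}$ ($C{\left(v,z \right)} = \left(- v + z^{2}\right) + v = \left(z^{2} - v\right) + v = z^{2}$)
$Z{\left(h \right)} = -3 - h^{2}$ ($Z{\left(h \right)} = \left(3 + h^{2}\right) \left(-1\right) = -3 - h^{2}$)
$Z{\left(-20 \right)} \left(w - 270\right) = \left(-3 - \left(-20\right)^{2}\right) \left(- \frac{299}{9} - 270\right) = \left(-3 - 400\right) \left(- \frac{2729}{9}\right) = \left(-403\right) \left(- \frac{2729}{9}\right) = \frac{1099787}{9}$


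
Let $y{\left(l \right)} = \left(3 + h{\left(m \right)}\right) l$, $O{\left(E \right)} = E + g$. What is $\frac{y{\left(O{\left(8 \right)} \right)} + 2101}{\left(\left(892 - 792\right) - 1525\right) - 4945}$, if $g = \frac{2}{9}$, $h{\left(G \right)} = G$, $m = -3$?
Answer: $- \frac{2101}{6370} \approx -0.32983$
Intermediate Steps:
$g = \frac{2}{9}$ ($g = 2 \cdot \frac{1}{9} = \frac{2}{9} \approx 0.22222$)
$O{\left(E \right)} = \frac{2}{9} + E$ ($O{\left(E \right)} = E + \frac{2}{9} = \frac{2}{9} + E$)
$y{\left(l \right)} = 0$ ($y{\left(l \right)} = \left(3 - 3\right) l = 0 l = 0$)
$\frac{y{\left(O{\left(8 \right)} \right)} + 2101}{\left(\left(892 - 792\right) - 1525\right) - 4945} = \frac{0 + 2101}{\left(\left(892 - 792\right) - 1525\right) - 4945} = \frac{2101}{\left(100 - 1525\right) - 4945} = \frac{2101}{-1425 - 4945} = \frac{2101}{-6370} = 2101 \left(- \frac{1}{6370}\right) = - \frac{2101}{6370}$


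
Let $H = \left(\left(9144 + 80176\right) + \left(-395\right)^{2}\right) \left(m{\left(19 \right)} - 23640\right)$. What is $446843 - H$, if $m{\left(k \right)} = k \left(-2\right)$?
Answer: $5809725753$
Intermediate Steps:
$m{\left(k \right)} = - 2 k$
$H = -5809278910$ ($H = \left(\left(9144 + 80176\right) + \left(-395\right)^{2}\right) \left(\left(-2\right) 19 - 23640\right) = \left(89320 + 156025\right) \left(-38 - 23640\right) = 245345 \left(-23678\right) = -5809278910$)
$446843 - H = 446843 - -5809278910 = 446843 + 5809278910 = 5809725753$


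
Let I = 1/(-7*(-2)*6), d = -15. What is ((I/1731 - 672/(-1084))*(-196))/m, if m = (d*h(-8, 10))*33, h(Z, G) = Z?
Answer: -170997001/5572919880 ≈ -0.030684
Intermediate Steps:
I = 1/84 (I = 1/(14*6) = 1/84 ≈ 0.011905)
m = 3960 (m = -15*(-8)*33 = 120*33 = 3960)
((I/1731 - 672/(-1084))*(-196))/m = (((1/84)/1731 - 672/(-1084))*(-196))/3960 = (((1/84)*(1/1731) - 672*(-1/1084))*(-196))*(1/3960) = ((1/145404 + 168/271)*(-196))*(1/3960) = ((24428143/39404484)*(-196))*(1/3960) = -170997001/1407303*1/3960 = -170997001/5572919880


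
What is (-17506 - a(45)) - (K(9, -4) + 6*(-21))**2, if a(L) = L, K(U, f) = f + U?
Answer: -32192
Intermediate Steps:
K(U, f) = U + f
(-17506 - a(45)) - (K(9, -4) + 6*(-21))**2 = (-17506 - 1*45) - ((9 - 4) + 6*(-21))**2 = (-17506 - 45) - (5 - 126)**2 = -17551 - 1*(-121)**2 = -17551 - 1*14641 = -17551 - 14641 = -32192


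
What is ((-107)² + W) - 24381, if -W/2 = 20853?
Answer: -54638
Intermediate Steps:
W = -41706 (W = -2*20853 = -41706)
((-107)² + W) - 24381 = ((-107)² - 41706) - 24381 = (11449 - 41706) - 24381 = -30257 - 24381 = -54638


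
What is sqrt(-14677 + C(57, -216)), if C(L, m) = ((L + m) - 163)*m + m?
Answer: sqrt(54659) ≈ 233.79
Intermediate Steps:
C(L, m) = m + m*(-163 + L + m) (C(L, m) = (-163 + L + m)*m + m = m*(-163 + L + m) + m = m + m*(-163 + L + m))
sqrt(-14677 + C(57, -216)) = sqrt(-14677 - 216*(-162 + 57 - 216)) = sqrt(-14677 - 216*(-321)) = sqrt(-14677 + 69336) = sqrt(54659)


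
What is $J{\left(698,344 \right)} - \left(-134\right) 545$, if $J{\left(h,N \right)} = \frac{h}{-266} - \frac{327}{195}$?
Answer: $\frac{631307168}{8645} \approx 73026.0$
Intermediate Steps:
$J{\left(h,N \right)} = - \frac{109}{65} - \frac{h}{266}$ ($J{\left(h,N \right)} = h \left(- \frac{1}{266}\right) - \frac{109}{65} = - \frac{h}{266} - \frac{109}{65} = - \frac{109}{65} - \frac{h}{266}$)
$J{\left(698,344 \right)} - \left(-134\right) 545 = \left(- \frac{109}{65} - \frac{349}{133}\right) - \left(-134\right) 545 = \left(- \frac{109}{65} - \frac{349}{133}\right) - -73030 = - \frac{37182}{8645} + 73030 = \frac{631307168}{8645}$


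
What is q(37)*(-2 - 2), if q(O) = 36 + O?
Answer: -292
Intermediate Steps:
q(37)*(-2 - 2) = (36 + 37)*(-2 - 2) = 73*(-4) = -292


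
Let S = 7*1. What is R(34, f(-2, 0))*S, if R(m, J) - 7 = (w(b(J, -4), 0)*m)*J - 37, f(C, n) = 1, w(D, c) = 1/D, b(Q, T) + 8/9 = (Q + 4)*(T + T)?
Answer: -39711/184 ≈ -215.82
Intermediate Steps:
b(Q, T) = -8/9 + 2*T*(4 + Q) (b(Q, T) = -8/9 + (Q + 4)*(T + T) = -8/9 + (4 + Q)*(2*T) = -8/9 + 2*T*(4 + Q))
R(m, J) = -30 + J*m/(-296/9 - 8*J) (R(m, J) = 7 + ((m/(-8/9 + 8*(-4) + 2*J*(-4)))*J - 37) = 7 + ((m/(-8/9 - 32 - 8*J))*J - 37) = 7 + ((m/(-296/9 - 8*J))*J - 37) = 7 + (J*m/(-296/9 - 8*J) - 37) = 7 + (-37 + J*m/(-296/9 - 8*J)) = -30 + J*m/(-296/9 - 8*J))
S = 7
R(34, f(-2, 0))*S = (3*(2960 + 720*1 + 3*1*34)/(8*(-37 - 9*1)))*7 = (3*(2960 + 720 + 102)/(8*(-37 - 9)))*7 = ((3/8)*3782/(-46))*7 = ((3/8)*(-1/46)*3782)*7 = -5673/184*7 = -39711/184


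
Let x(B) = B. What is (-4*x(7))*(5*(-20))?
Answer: 2800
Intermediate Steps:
(-4*x(7))*(5*(-20)) = (-4*7)*(5*(-20)) = -28*(-100) = 2800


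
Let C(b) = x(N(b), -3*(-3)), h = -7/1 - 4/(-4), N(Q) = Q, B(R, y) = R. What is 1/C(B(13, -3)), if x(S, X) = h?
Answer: -⅙ ≈ -0.16667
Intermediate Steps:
h = -6 (h = -7*1 - 4*(-¼) = -7 + 1 = -6)
x(S, X) = -6
C(b) = -6
1/C(B(13, -3)) = 1/(-6) = -⅙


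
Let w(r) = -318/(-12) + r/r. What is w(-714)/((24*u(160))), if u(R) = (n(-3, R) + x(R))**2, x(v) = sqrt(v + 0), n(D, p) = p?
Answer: 1771/38831616 - 11*sqrt(10)/4853952 ≈ 3.8441e-5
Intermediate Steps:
x(v) = sqrt(v)
w(r) = 55/2 (w(r) = -318*(-1/12) + 1 = 53/2 + 1 = 55/2)
u(R) = (R + sqrt(R))**2
w(-714)/((24*u(160))) = 55/(2*((24*(160 + sqrt(160))**2))) = 55/(2*((24*(160 + 4*sqrt(10))**2))) = 55*(1/(24*(160 + 4*sqrt(10))**2))/2 = 55/(48*(160 + 4*sqrt(10))**2)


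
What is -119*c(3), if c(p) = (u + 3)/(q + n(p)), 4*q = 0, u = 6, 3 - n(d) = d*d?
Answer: 357/2 ≈ 178.50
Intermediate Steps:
n(d) = 3 - d² (n(d) = 3 - d*d = 3 - d²)
q = 0 (q = (¼)*0 = 0)
c(p) = 9/(3 - p²) (c(p) = (6 + 3)/(0 + (3 - p²)) = 9/(3 - p²))
-119*c(3) = -(-1071)/(-3 + 3²) = -(-1071)/(-3 + 9) = -(-1071)/6 = -119*(-3/2) = 357/2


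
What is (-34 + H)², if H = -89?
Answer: 15129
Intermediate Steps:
(-34 + H)² = (-34 - 89)² = (-123)² = 15129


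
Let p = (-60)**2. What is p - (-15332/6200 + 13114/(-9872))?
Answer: 13785981519/3825400 ≈ 3603.8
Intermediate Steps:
p = 3600
p - (-15332/6200 + 13114/(-9872)) = 3600 - (-15332/6200 + 13114/(-9872)) = 3600 - (-15332*1/6200 + 13114*(-1/9872)) = 3600 - (-3833/1550 - 6557/4936) = 3600 - 1*(-14541519/3825400) = 3600 + 14541519/3825400 = 13785981519/3825400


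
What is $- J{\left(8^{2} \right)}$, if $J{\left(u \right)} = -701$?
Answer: $701$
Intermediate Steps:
$- J{\left(8^{2} \right)} = \left(-1\right) \left(-701\right) = 701$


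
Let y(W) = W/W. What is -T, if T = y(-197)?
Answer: -1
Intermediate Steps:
y(W) = 1
T = 1
-T = -1*1 = -1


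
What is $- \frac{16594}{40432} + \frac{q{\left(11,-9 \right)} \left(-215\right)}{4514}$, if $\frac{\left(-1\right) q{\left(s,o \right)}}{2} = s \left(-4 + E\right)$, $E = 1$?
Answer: $- \frac{162158849}{45627512} \approx -3.554$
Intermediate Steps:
$q{\left(s,o \right)} = 6 s$ ($q{\left(s,o \right)} = - 2 s \left(-4 + 1\right) = - 2 s \left(-3\right) = - 2 \left(- 3 s\right) = 6 s$)
$- \frac{16594}{40432} + \frac{q{\left(11,-9 \right)} \left(-215\right)}{4514} = - \frac{16594}{40432} + \frac{6 \cdot 11 \left(-215\right)}{4514} = \left(-16594\right) \frac{1}{40432} + 66 \left(-215\right) \frac{1}{4514} = - \frac{8297}{20216} - \frac{7095}{2257} = - \frac{162158849}{45627512}$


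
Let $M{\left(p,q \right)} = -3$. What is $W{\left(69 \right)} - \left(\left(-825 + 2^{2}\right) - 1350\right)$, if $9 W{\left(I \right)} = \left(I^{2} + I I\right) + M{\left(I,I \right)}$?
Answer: $\frac{9686}{3} \approx 3228.7$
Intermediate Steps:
$W{\left(I \right)} = - \frac{1}{3} + \frac{2 I^{2}}{9}$ ($W{\left(I \right)} = \frac{\left(I^{2} + I I\right) - 3}{9} = \frac{\left(I^{2} + I^{2}\right) - 3}{9} = \frac{2 I^{2} - 3}{9} = \frac{-3 + 2 I^{2}}{9} = - \frac{1}{3} + \frac{2 I^{2}}{9}$)
$W{\left(69 \right)} - \left(\left(-825 + 2^{2}\right) - 1350\right) = \left(- \frac{1}{3} + \frac{2 \cdot 69^{2}}{9}\right) - \left(\left(-825 + 2^{2}\right) - 1350\right) = \left(- \frac{1}{3} + \frac{2}{9} \cdot 4761\right) - \left(\left(-825 + 4\right) - 1350\right) = \left(- \frac{1}{3} + 1058\right) - \left(-821 - 1350\right) = \frac{3173}{3} - -2171 = \frac{3173}{3} + 2171 = \frac{9686}{3}$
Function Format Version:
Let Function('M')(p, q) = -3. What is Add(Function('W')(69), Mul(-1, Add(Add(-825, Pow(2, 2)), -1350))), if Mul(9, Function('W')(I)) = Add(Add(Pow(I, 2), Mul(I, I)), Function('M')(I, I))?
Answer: Rational(9686, 3) ≈ 3228.7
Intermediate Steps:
Function('W')(I) = Add(Rational(-1, 3), Mul(Rational(2, 9), Pow(I, 2))) (Function('W')(I) = Mul(Rational(1, 9), Add(Add(Pow(I, 2), Mul(I, I)), -3)) = Mul(Rational(1, 9), Add(Add(Pow(I, 2), Pow(I, 2)), -3)) = Mul(Rational(1, 9), Add(Mul(2, Pow(I, 2)), -3)) = Mul(Rational(1, 9), Add(-3, Mul(2, Pow(I, 2)))) = Add(Rational(-1, 3), Mul(Rational(2, 9), Pow(I, 2))))
Add(Function('W')(69), Mul(-1, Add(Add(-825, Pow(2, 2)), -1350))) = Add(Add(Rational(-1, 3), Mul(Rational(2, 9), Pow(69, 2))), Mul(-1, Add(Add(-825, Pow(2, 2)), -1350))) = Add(Add(Rational(-1, 3), Mul(Rational(2, 9), 4761)), Mul(-1, Add(Add(-825, 4), -1350))) = Add(Add(Rational(-1, 3), 1058), Mul(-1, Add(-821, -1350))) = Add(Rational(3173, 3), Mul(-1, -2171)) = Add(Rational(3173, 3), 2171) = Rational(9686, 3)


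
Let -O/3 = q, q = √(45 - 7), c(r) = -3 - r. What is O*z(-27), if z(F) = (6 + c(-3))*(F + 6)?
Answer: 378*√38 ≈ 2330.1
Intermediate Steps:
q = √38 ≈ 6.1644
O = -3*√38 ≈ -18.493
z(F) = 36 + 6*F (z(F) = (6 + (-3 - 1*(-3)))*(F + 6) = (6 + (-3 + 3))*(6 + F) = (6 + 0)*(6 + F) = 6*(6 + F) = 36 + 6*F)
O*z(-27) = (-3*√38)*(36 + 6*(-27)) = (-3*√38)*(36 - 162) = -3*√38*(-126) = 378*√38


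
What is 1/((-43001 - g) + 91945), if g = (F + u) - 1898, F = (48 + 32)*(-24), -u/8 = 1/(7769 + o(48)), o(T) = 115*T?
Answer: 13289/701154226 ≈ 1.8953e-5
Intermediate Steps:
u = -8/13289 (u = -8/(7769 + 115*48) = -8/(7769 + 5520) = -8/13289 ≈ -0.00060200)
F = -1920 (F = 80*(-24) = -1920)
g = -50737410/13289 (g = (-1920 - 8/13289) - 1898 = -25514888/13289 - 1898 = -50737410/13289 ≈ -3818.0)
1/((-43001 - g) + 91945) = 1/((-43001 - 1*(-50737410/13289)) + 91945) = 1/((-43001 + 50737410/13289) + 91945) = 1/(-520702879/13289 + 91945) = 1/(701154226/13289) = 13289/701154226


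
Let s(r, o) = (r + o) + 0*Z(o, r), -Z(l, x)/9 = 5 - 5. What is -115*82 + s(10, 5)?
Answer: -9415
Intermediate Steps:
Z(l, x) = 0 (Z(l, x) = -9*(5 - 5) = -9*0 = 0)
s(r, o) = o + r (s(r, o) = (r + o) + 0*0 = (o + r) + 0 = o + r)
-115*82 + s(10, 5) = -115*82 + (5 + 10) = -9430 + 15 = -9415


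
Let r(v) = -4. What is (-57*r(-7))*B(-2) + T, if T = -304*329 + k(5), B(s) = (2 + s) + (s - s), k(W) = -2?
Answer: -100018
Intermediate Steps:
B(s) = 2 + s (B(s) = (2 + s) + 0 = 2 + s)
T = -100018 (T = -304*329 - 2 = -100016 - 2 = -100018)
(-57*r(-7))*B(-2) + T = (-57*(-4))*(2 - 2) - 100018 = 228*0 - 100018 = 0 - 100018 = -100018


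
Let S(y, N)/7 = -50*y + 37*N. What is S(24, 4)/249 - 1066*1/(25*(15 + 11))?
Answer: -194309/6225 ≈ -31.214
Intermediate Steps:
S(y, N) = -350*y + 259*N (S(y, N) = 7*(-50*y + 37*N) = -350*y + 259*N)
S(24, 4)/249 - 1066*1/(25*(15 + 11)) = (-350*24 + 259*4)/249 - 1066*1/(25*(15 + 11)) = (-8400 + 1036)*(1/249) - 1066/((5*5)*26) = -7364*1/249 - 1066/(25*26) = -7364/249 - 1066/650 = -7364/249 - 1066*1/650 = -7364/249 - 41/25 = -194309/6225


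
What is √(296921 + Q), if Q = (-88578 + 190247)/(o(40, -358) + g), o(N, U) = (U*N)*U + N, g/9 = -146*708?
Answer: 3*√9077140145092771/524536 ≈ 544.90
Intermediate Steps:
g = -930312 (g = 9*(-146*708) = 9*(-103368) = -930312)
o(N, U) = N + N*U² (o(N, U) = (N*U)*U + N = N*U² + N = N + N*U²)
Q = 101669/4196288 (Q = (-88578 + 190247)/(40*(1 + (-358)²) - 930312) = 101669/(40*(1 + 128164) - 930312) = 101669/(40*128165 - 930312) = 101669/(5126600 - 930312) = 101669/4196288 ≈ 0.024228)
√(296921 + Q) = √(296921 + 101669/4196288) = √(1245966130917/4196288) = 3*√9077140145092771/524536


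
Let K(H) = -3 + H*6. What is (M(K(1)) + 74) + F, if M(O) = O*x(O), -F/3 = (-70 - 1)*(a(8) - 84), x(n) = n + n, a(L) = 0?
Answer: -17800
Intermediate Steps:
x(n) = 2*n
F = -17892 (F = -3*(-70 - 1)*(0 - 84) = -(-213)*(-84) = -3*5964 = -17892)
K(H) = -3 + 6*H
M(O) = 2*O**2 (M(O) = O*(2*O) = 2*O**2)
(M(K(1)) + 74) + F = (2*(-3 + 6*1)**2 + 74) - 17892 = (2*(-3 + 6)**2 + 74) - 17892 = (2*3**2 + 74) - 17892 = (2*9 + 74) - 17892 = (18 + 74) - 17892 = 92 - 17892 = -17800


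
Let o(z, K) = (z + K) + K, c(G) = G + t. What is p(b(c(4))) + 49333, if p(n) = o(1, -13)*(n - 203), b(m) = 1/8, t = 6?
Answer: 435239/8 ≈ 54405.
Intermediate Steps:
c(G) = 6 + G (c(G) = G + 6 = 6 + G)
o(z, K) = z + 2*K (o(z, K) = (K + z) + K = z + 2*K)
b(m) = ⅛
p(n) = 5075 - 25*n (p(n) = (1 + 2*(-13))*(n - 203) = (1 - 26)*(-203 + n) = -25*(-203 + n) = 5075 - 25*n)
p(b(c(4))) + 49333 = (5075 - 25*⅛) + 49333 = (5075 - 25/8) + 49333 = 40575/8 + 49333 = 435239/8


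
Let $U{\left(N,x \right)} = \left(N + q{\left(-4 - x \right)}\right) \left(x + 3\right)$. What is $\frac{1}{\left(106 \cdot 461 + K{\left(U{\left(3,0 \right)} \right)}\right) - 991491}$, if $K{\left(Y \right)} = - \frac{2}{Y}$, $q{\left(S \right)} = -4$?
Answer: $- \frac{3}{2827873} \approx -1.0609 \cdot 10^{-6}$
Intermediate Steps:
$U{\left(N,x \right)} = \left(-4 + N\right) \left(3 + x\right)$ ($U{\left(N,x \right)} = \left(N - 4\right) \left(x + 3\right) = \left(-4 + N\right) \left(3 + x\right)$)
$\frac{1}{\left(106 \cdot 461 + K{\left(U{\left(3,0 \right)} \right)}\right) - 991491} = \frac{1}{\left(106 \cdot 461 - \frac{2}{-12 - 0 + 3 \cdot 3 + 3 \cdot 0}\right) - 991491} = \frac{1}{\left(48866 - \frac{2}{-12 + 0 + 9 + 0}\right) - 991491} = \frac{1}{\left(48866 - \frac{2}{-3}\right) - 991491} = \frac{1}{\left(48866 - - \frac{2}{3}\right) - 991491} = \frac{1}{\left(48866 + \frac{2}{3}\right) - 991491} = \frac{1}{\frac{146600}{3} - 991491} = \frac{1}{- \frac{2827873}{3}} = - \frac{3}{2827873}$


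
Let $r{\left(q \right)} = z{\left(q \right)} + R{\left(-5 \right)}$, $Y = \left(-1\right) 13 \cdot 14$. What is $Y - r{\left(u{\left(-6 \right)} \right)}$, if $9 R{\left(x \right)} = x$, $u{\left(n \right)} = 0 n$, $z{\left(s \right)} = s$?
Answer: $- \frac{1633}{9} \approx -181.44$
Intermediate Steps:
$u{\left(n \right)} = 0$
$Y = -182$ ($Y = \left(-13\right) 14 = -182$)
$R{\left(x \right)} = \frac{x}{9}$
$r{\left(q \right)} = - \frac{5}{9} + q$ ($r{\left(q \right)} = q + \frac{1}{9} \left(-5\right) = q - \frac{5}{9} = - \frac{5}{9} + q$)
$Y - r{\left(u{\left(-6 \right)} \right)} = -182 - \left(- \frac{5}{9} + 0\right) = -182 - - \frac{5}{9} = -182 + \frac{5}{9} = - \frac{1633}{9}$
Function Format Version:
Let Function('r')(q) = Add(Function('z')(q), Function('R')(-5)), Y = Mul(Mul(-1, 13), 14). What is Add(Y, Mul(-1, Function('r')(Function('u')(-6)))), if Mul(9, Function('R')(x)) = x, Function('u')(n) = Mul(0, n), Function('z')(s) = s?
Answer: Rational(-1633, 9) ≈ -181.44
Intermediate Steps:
Function('u')(n) = 0
Y = -182 (Y = Mul(-13, 14) = -182)
Function('R')(x) = Mul(Rational(1, 9), x)
Function('r')(q) = Add(Rational(-5, 9), q) (Function('r')(q) = Add(q, Mul(Rational(1, 9), -5)) = Add(q, Rational(-5, 9)) = Add(Rational(-5, 9), q))
Add(Y, Mul(-1, Function('r')(Function('u')(-6)))) = Add(-182, Mul(-1, Add(Rational(-5, 9), 0))) = Add(-182, Mul(-1, Rational(-5, 9))) = Add(-182, Rational(5, 9)) = Rational(-1633, 9)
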